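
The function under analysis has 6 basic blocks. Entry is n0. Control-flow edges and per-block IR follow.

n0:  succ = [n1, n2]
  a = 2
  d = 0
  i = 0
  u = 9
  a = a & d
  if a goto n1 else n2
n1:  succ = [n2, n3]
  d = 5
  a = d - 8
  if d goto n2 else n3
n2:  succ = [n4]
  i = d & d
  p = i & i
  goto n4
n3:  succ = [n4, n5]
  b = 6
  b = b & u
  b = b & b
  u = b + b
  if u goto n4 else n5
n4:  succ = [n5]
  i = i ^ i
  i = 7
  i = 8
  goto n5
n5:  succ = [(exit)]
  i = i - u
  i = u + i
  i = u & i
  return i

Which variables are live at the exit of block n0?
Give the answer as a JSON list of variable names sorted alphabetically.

Block summaries:
  n0 def {a,d,i,u} use ∅
  n1 def {a,d} use ∅
  n2 def {i,p} use {d}
  n3 def {b,u} use {u}
  n4 def {i} use {i}
  n5 def {i} use {i,u}

Backward fixpoint:
  n0: in=∅ out={d,i,u}
  n1: in={i,u} out={d,i,u}
  n2: in={d,u} out={i,u}
  n3: in={i,u} out={i,u}
  n4: in={i,u} out={i,u}
  n5: in={i,u} out=∅

live-out(n0) = ["d", "i", "u"]

Answer: ["d", "i", "u"]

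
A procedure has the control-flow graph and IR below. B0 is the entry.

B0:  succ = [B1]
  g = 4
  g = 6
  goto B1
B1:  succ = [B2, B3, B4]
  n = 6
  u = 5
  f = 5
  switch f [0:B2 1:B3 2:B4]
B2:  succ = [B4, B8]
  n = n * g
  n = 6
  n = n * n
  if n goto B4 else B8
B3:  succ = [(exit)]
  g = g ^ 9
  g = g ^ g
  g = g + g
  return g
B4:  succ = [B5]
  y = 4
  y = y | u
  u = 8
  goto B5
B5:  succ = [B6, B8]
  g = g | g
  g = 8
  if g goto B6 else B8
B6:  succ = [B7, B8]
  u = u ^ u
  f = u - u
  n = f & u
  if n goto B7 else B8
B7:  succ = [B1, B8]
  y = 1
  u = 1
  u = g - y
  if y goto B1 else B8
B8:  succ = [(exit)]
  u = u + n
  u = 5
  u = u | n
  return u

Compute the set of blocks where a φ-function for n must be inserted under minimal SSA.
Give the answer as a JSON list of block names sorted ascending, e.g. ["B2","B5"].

idom tree: B1←B0 B2←B1 B3←B1 B4←B1 B5←B4 B6←B5 B7←B6 B8←B1
Dom∩ at merges:
  B1: preds {B0,B7}: {B0} ∩ {B0,B1,B4,B5,B6,B7} = {B0}; idom=B0
  B4: preds {B1,B2}: {B0,B1} ∩ {B0,B1,B2} = {B0,B1}; idom=B1
  B8: preds {B2,B5,B6,B7}: {B0,B1,B2} ∩ {B0,B1,B4,B5} ∩ {B0,B1,B4,B5,B6} ∩ {B0,B1,B4,B5,B6,B7} = {B0,B1}; idom=B1

Frontier:
  B1←B0: walk · to B0
  B1←B7: walk B7→B6→B5→B4→B1 to B0
  B4←B1: walk · to B1
  B4←B2: walk B2 to B1
  B8←B2: walk B2 to B1
  B8←B5: walk B5→B4 to B1
  B8←B6: walk B6→B5→B4 to B1
  B8←B7: walk B7→B6→B5→B4 to B1
  B0 → ∅
  B1 → {B1}
  B2 → {B4,B8}
  B3 → ∅
  B4 → {B1,B8}
  B5 → {B1,B8}
  B6 → {B1,B8}
  B7 → {B1,B8}
  B8 → ∅

φ for n: defs {B1,B2,B6}
  DF⁺ = {B1,B4,B8}

Answer: ["B1", "B4", "B8"]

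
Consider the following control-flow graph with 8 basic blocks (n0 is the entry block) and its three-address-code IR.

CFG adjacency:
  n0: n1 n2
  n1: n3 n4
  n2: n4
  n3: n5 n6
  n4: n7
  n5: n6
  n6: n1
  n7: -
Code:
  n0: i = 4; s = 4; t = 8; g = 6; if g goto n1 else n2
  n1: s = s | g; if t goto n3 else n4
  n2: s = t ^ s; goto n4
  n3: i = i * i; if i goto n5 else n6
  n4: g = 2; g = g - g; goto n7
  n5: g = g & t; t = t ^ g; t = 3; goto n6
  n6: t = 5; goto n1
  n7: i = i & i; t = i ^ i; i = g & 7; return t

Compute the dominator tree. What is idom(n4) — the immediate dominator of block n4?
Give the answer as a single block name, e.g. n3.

Answer: n0

Analysis:
idom tree: n1←n0 n2←n0 n3←n1 n4←n0 n5←n3 n6←n3 n7←n4
Dom∩ at merges:
  n1: preds {n0,n6}: {n0} ∩ {n0,n1,n3,n6} = {n0}; idom=n0
  n4: preds {n1,n2}: {n0,n1} ∩ {n0,n2} = {n0}; idom=n0
  n6: preds {n3,n5}: {n0,n1,n3} ∩ {n0,n1,n3,n5} = {n0,n1,n3}; idom=n3

idom(n4) = n0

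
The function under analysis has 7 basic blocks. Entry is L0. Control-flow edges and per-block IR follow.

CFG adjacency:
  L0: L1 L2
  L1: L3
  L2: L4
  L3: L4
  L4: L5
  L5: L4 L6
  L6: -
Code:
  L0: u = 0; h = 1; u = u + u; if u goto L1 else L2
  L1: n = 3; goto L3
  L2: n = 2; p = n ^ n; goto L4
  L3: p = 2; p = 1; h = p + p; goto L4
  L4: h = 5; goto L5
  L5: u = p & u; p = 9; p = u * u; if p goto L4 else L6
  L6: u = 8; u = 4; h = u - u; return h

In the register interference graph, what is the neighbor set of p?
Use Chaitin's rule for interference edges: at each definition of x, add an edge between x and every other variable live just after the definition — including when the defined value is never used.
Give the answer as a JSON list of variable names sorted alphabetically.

Answer: ["h", "u"]

Analysis:
def/use:
  L0: def={h,u} ue=∅
  L1: def={n} ue=∅
  L2: def={n,p} ue=∅
  L3: def={h,p} ue=∅
  L4: def={h} ue=∅
  L5: def={p,u} ue={p,u}
  L6: def={h,u} ue=∅

Backward fixpoint:
  live L0: ∅→{u}
  live L1: {u}→{u}
  live L2: {u}→{p,u}
  live L3: {u}→{p,u}
  live L4: {p,u}→{p,u}
  live L5: {p,u}→{p,u}
  live L6: ∅→∅

Interference:
  h — {p,u}
  n — {u}
  p — {h,u}
  u — {h,n,p}

N(p) = ["h", "u"]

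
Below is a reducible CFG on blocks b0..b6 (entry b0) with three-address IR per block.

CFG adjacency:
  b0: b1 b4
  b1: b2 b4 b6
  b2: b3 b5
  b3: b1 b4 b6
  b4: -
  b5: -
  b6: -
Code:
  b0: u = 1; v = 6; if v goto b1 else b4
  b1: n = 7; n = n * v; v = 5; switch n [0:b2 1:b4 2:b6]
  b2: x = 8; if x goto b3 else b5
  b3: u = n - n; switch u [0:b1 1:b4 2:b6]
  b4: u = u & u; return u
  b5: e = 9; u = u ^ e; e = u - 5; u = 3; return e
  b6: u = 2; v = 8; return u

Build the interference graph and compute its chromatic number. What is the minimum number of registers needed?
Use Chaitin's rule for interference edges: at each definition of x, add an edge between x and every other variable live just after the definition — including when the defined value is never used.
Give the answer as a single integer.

Per-block:
  b0 def {u,v} use ∅
  b1 def {n,v} use {v}
  b2 def {x} use ∅
  b3 def {u} use {n}
  b4 def {u} use {u}
  b5 def {e,u} use {u}
  b6 def {u,v} use ∅

Liveness:
  b0 li=∅ lo={u,v}
  b1 li={u,v} lo={n,u,v}
  b2 li={n,u,v} lo={n,u,v}
  b3 li={n,v} lo={u,v}
  b4 li={u} lo=∅
  b5 li={u} lo=∅
  b6 li=∅ lo=∅

Interfere edges:
  e↔{u}
  n↔{u,v,x}
  u↔{e,n,v,x}
  v↔{n,u,x}
  x↔{n,u,v}

Chromatic number:
  {n,u,v,x} pairwise interfere (4-clique) ⇒ χ ≥ 4
  4-colouring: c0={u}  c1={e,n}  c2={v}  c3={x}
  χ = 4

Answer: 4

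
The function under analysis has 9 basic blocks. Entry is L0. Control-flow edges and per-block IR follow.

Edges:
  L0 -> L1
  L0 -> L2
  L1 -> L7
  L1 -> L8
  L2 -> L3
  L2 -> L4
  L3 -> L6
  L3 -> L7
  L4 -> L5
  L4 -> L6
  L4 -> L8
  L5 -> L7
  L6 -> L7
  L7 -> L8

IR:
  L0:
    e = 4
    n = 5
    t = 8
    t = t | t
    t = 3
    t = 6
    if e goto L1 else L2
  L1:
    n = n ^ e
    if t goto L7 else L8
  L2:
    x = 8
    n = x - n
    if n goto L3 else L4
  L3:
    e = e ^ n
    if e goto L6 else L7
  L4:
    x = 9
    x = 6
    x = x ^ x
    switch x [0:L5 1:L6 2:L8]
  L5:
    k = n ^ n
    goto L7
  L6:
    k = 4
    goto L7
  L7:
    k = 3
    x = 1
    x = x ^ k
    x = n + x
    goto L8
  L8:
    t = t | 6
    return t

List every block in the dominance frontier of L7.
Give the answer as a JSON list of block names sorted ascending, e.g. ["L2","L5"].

Answer: ["L8"]

Analysis:
idom tree: L1←L0 L2←L0 L3←L2 L4←L2 L5←L4 L6←L2 L7←L0 L8←L0
Join-block Dom:
  L6: preds {L3,L4}: {L0,L2,L3} ∩ {L0,L2,L4} = {L0,L2}; idom=L2
  L7: preds {L1,L3,L5,L6}: {L0,L1} ∩ {L0,L2,L3} ∩ {L0,L2,L4,L5} ∩ {L0,L2,L6} = {L0}; idom=L0
  L8: preds {L1,L4,L7}: {L0,L1} ∩ {L0,L2,L4} ∩ {L0,L7} = {L0}; idom=L0

DF derivation:
  L6←L3: walk L3 to L2
  L6←L4: walk L4 to L2
  L7←L1: walk L1 to L0
  L7←L3: walk L3→L2 to L0
  L7←L5: walk L5→L4→L2 to L0
  L7←L6: walk L6→L2 to L0
  L8←L1: walk L1 to L0
  L8←L4: walk L4→L2 to L0
  L8←L7: walk L7 to L0
  L0: DF=∅
  L1: DF={L7,L8}
  L2: DF={L7,L8}
  L3: DF={L6,L7}
  L4: DF={L6,L7,L8}
  L5: DF={L7}
  L6: DF={L7}
  L7: DF={L8}
  L8: DF=∅

DF(L7) = ["L8"]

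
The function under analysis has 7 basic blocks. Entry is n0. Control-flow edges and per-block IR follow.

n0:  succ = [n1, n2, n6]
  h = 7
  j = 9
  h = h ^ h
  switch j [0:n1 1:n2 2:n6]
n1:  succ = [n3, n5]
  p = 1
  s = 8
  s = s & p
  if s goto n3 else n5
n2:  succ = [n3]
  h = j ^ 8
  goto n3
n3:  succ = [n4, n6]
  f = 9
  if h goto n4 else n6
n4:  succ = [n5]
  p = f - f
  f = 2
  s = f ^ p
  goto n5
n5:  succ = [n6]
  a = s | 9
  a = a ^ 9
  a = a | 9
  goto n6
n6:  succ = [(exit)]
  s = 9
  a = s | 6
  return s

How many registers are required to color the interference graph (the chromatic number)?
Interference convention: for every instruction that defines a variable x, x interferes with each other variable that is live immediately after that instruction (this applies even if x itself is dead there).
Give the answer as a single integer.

def/use:
  n0: {h,j} / ∅
  n1: {p,s} / ∅
  n2: {h} / {j}
  n3: {f} / {h}
  n4: {f,p,s} / {f}
  n5: {a} / {s}
  n6: {a,s} / ∅

Backward fixpoint:
  n0 li=∅ lo={h,j}
  n1 li={h} lo={h,s}
  n2 li={j} lo={h}
  n3 li={h} lo={f}
  n4 li={f} lo={s}
  n5 li={s} lo=∅
  n6 li=∅ lo=∅

Interfere edges:
  a — {s}
  f — {h,p}
  h — {f,j,p,s}
  j — {h}
  p — {f,h,s}
  s — {a,h,p}

Chromatic number:
  clique {f,h,p} ⇒ need ≥ 3
  assign a→R0 f→R2 h→R0 j→R1 p→R1 s→R2 — no edge inside a register ⇒ χ ≤ 3
  χ = 3

Answer: 3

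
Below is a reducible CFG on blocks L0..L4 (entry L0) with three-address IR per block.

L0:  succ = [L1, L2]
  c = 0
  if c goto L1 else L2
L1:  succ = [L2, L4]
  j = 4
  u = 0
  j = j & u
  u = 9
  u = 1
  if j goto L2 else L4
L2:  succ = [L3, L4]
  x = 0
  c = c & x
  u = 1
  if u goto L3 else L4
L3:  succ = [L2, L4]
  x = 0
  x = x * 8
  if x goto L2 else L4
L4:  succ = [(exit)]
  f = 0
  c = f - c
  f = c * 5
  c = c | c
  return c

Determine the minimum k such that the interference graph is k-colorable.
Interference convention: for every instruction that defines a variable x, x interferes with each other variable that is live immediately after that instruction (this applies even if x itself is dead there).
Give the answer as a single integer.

Per-block:
  L0 def {c} use ∅
  L1 def {j,u} use ∅
  L2 def {c,u,x} use {c}
  L3 def {x} use ∅
  L4 def {c,f} use {c}

Backward fixpoint:
  L0: in=∅ out={c}
  L1: in={c} out={c}
  L2: in={c} out={c}
  L3: in={c} out={c}
  L4: in={c} out=∅

Conflict graph:
  c: {f,j,u,x}
  f: {c}
  j: {c,u}
  u: {c,j}
  x: {c}

Registers:
  lower bound: {c,j,u} mutually conflict ⇒ χ ≥ 3
  assign c→r0 f→r1 j→r1 u→r2 x→r1 — no edge inside a register ⇒ χ ≤ 3
  χ = 3

Answer: 3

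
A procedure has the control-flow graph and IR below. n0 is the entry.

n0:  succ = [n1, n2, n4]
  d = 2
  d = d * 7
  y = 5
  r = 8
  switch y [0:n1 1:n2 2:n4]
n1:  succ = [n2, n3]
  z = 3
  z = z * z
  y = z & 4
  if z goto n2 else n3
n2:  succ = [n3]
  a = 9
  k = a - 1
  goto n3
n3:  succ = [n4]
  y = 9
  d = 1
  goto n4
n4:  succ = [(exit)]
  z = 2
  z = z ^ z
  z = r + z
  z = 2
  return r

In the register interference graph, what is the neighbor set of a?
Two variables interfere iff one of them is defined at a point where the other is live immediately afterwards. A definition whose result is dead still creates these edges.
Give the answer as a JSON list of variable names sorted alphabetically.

def/use:
  n0: {d,r,y} / ∅
  n1: {y,z} / ∅
  n2: {a,k} / ∅
  n3: {d,y} / ∅
  n4: {z} / {r}

Liveness:
  n0 li=∅ lo={r}
  n1 li={r} lo={r}
  n2 li={r} lo={r}
  n3 li={r} lo={r}
  n4 li={r} lo=∅

Interference:
  a: {r}
  d: {r}
  k: {r}
  r: {a,d,k,y,z}
  y: {r,z}
  z: {r,y}

N(a) = ["r"]

Answer: ["r"]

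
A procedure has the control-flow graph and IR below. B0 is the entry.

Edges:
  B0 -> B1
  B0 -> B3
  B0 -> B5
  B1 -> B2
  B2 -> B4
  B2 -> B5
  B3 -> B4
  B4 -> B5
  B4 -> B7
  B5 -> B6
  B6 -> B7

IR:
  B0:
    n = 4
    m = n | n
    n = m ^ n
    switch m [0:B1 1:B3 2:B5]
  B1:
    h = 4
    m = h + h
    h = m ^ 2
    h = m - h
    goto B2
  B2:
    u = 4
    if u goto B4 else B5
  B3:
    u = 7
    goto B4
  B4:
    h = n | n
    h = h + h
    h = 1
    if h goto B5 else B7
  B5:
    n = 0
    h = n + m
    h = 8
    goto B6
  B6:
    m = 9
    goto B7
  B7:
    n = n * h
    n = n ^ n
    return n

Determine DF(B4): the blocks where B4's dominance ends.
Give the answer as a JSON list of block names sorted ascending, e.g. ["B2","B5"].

idom tree: B1←B0 B2←B1 B3←B0 B4←B0 B5←B0 B6←B5 B7←B0
Dom∩ at merges:
  B4: preds {B2,B3}: {B0,B1,B2} ∩ {B0,B3} = {B0}; idom=B0
  B5: preds {B0,B2,B4}: {B0} ∩ {B0,B1,B2} ∩ {B0,B4} = {B0}; idom=B0
  B7: preds {B4,B6}: {B0,B4} ∩ {B0,B5,B6} = {B0}; idom=B0

DF derivation:
  join B4 pred B2: B2→B1 stop@B0
  join B4 pred B3: B3 stop@B0
  join B5 pred B0: · stop@B0
  join B5 pred B2: B2→B1 stop@B0
  join B5 pred B4: B4 stop@B0
  join B7 pred B4: B4 stop@B0
  join B7 pred B6: B6→B5 stop@B0
  B0: DF=∅
  B1: DF={B4,B5}
  B2: DF={B4,B5}
  B3: DF={B4}
  B4: DF={B5,B7}
  B5: DF={B7}
  B6: DF={B7}
  B7: DF=∅

DF(B4) = ["B5", "B7"]

Answer: ["B5", "B7"]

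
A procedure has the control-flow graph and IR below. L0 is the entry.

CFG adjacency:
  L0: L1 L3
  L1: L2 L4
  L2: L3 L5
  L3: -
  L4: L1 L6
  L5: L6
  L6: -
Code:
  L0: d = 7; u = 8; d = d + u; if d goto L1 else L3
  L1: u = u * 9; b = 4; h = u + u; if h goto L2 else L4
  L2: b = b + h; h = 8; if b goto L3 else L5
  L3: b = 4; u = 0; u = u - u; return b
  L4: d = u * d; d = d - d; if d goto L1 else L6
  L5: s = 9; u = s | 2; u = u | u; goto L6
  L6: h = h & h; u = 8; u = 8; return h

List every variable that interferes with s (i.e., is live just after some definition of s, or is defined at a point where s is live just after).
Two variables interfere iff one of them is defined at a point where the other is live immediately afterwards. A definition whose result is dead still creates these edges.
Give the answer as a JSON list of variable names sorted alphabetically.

Per-block:
  L0: def={d,u} ue=∅
  L1: def={b,h,u} ue={u}
  L2: def={b,h} ue={b,h}
  L3: def={b,u} ue=∅
  L4: def={d} ue={d,u}
  L5: def={s,u} ue=∅
  L6: def={h,u} ue={h}

Live sets:
  L0 li=∅ lo={d,u}
  L1 li={d,u} lo={b,d,h,u}
  L2 li={b,h} lo={h}
  L3 li=∅ lo=∅
  L4 li={d,h,u} lo={d,h,u}
  L5 li={h} lo={h}
  L6 li={h} lo=∅

Conflict graph:
  b: {d,h,u}
  d: {b,h,u}
  h: {b,d,s,u}
  s: {h}
  u: {b,d,h}

N(s) = ["h"]

Answer: ["h"]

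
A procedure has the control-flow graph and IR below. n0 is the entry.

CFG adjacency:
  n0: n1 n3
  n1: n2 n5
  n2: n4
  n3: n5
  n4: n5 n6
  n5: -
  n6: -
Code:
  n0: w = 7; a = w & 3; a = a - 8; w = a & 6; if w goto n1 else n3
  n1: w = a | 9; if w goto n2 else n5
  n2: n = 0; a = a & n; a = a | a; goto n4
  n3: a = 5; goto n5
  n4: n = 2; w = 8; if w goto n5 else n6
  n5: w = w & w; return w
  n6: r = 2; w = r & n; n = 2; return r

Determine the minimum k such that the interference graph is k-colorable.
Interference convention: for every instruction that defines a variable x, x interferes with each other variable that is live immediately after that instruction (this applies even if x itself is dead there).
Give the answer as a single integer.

Answer: 3

Analysis:
Per-block:
  n0 def {a,w} use ∅
  n1 def {w} use {a}
  n2 def {a,n} use {a}
  n3 def {a} use ∅
  n4 def {n,w} use ∅
  n5 def {w} use {w}
  n6 def {n,r,w} use {n}

Live sets:
  live n0: ∅→{a,w}
  live n1: {a}→{a,w}
  live n2: {a}→∅
  live n3: {w}→{w}
  live n4: ∅→{n,w}
  live n5: {w}→∅
  live n6: {n}→∅

Interference:
  a: {n,w}
  n: {a,r,w}
  r: {n,w}
  w: {a,n,r}

Chromatic number:
  clique {a,n,w} ⇒ need ≥ 3
  assign a→r2 n→r0 r→r2 w→r1 — no edge inside a register ⇒ χ ≤ 3
  χ = 3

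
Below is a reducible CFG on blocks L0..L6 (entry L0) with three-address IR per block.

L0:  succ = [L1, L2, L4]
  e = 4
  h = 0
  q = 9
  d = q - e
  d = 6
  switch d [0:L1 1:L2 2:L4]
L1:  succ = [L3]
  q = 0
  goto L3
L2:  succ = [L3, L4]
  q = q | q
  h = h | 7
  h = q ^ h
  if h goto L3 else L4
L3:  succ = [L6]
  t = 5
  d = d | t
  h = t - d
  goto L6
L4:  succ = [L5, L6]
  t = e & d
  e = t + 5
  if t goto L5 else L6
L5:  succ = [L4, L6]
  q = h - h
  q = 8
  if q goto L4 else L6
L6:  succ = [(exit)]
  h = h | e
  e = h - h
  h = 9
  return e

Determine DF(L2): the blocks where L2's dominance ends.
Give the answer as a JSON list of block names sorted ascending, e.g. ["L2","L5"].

idom tree: L1←L0 L2←L0 L3←L0 L4←L0 L5←L4 L6←L0
Join-block Dom:
  L3: preds {L1,L2}: {L0,L1} ∩ {L0,L2} = {L0}; idom=L0
  L4: preds {L0,L2,L5}: {L0} ∩ {L0,L2} ∩ {L0,L4,L5} = {L0}; idom=L0
  L6: preds {L3,L4,L5}: {L0,L3} ∩ {L0,L4} ∩ {L0,L4,L5} = {L0}; idom=L0

DF derivation:
  join L3 pred L1: L1 stop@L0
  join L3 pred L2: L2 stop@L0
  join L4 pred L0: · stop@L0
  join L4 pred L2: L2 stop@L0
  join L4 pred L5: L5→L4 stop@L0
  join L6 pred L3: L3 stop@L0
  join L6 pred L4: L4 stop@L0
  join L6 pred L5: L5→L4 stop@L0
  DF(L0)=∅
  DF(L1)={L3}
  DF(L2)={L3,L4}
  DF(L3)={L6}
  DF(L4)={L4,L6}
  DF(L5)={L4,L6}
  DF(L6)=∅

DF(L2) = ["L3", "L4"]

Answer: ["L3", "L4"]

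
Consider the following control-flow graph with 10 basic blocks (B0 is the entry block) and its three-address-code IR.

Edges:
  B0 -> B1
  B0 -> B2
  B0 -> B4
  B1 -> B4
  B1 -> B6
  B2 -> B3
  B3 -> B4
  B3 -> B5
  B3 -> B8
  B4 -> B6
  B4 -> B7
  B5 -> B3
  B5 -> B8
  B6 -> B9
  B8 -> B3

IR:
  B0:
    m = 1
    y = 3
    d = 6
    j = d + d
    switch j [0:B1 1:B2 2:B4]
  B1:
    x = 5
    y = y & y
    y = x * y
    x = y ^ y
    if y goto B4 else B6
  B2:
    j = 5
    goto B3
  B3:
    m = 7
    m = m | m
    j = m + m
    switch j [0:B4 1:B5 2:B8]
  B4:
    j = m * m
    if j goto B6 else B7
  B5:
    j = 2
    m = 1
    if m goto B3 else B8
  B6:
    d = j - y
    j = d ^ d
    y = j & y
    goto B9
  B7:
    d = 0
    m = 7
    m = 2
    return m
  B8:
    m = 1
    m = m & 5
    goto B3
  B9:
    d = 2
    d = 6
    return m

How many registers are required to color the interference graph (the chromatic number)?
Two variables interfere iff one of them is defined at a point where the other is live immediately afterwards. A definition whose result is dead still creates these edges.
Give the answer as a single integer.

Answer: 4

Working:
Per-block:
  B0: {d,j,m,y} / ∅
  B1: {x,y} / {y}
  B2: {j} / ∅
  B3: {j,m} / ∅
  B4: {j} / {m}
  B5: {j,m} / ∅
  B6: {d,j,y} / {j,y}
  B7: {d,m} / ∅
  B8: {m} / ∅
  B9: {d} / {m}

Backward fixpoint:
  B0: in=∅ out={j,m,y}
  B1: in={j,m,y} out={j,m,y}
  B2: in={y} out={y}
  B3: in={y} out={m,y}
  B4: in={m,y} out={j,m,y}
  B5: in={y} out={y}
  B6: in={j,m,y} out={m}
  B7: in=∅ out=∅
  B8: in={y} out={y}
  B9: in={m} out=∅

Interfere edges:
  d — {m,y}
  j — {m,x,y}
  m — {d,j,x,y}
  x — {j,m,y}
  y — {d,j,m,x}

Colouring:
  clique {j,m,x,y} ⇒ need ≥ 4
  assign d→r2 j→r2 m→r0 x→r3 y→r1 — no edge inside a register ⇒ χ ≤ 4
  χ = 4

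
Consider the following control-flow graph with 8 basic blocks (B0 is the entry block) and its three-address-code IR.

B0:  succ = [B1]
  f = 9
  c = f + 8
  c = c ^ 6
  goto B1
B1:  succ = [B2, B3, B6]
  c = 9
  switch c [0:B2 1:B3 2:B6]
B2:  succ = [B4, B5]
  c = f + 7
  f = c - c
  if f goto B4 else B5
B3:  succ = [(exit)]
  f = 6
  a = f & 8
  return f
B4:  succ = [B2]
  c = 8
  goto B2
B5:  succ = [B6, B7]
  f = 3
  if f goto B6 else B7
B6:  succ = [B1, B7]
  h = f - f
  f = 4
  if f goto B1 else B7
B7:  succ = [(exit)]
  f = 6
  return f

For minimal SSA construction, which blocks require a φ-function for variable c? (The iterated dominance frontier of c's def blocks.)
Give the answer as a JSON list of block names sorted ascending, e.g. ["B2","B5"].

idom tree: B1←B0 B2←B1 B3←B1 B4←B2 B5←B2 B6←B1 B7←B1
Dom∩ at merges:
  B1: preds {B0,B6}: {B0} ∩ {B0,B1,B6} = {B0}; idom=B0
  B2: preds {B1,B4}: {B0,B1} ∩ {B0,B1,B2,B4} = {B0,B1}; idom=B1
  B6: preds {B1,B5}: {B0,B1} ∩ {B0,B1,B2,B5} = {B0,B1}; idom=B1
  B7: preds {B5,B6}: {B0,B1,B2,B5} ∩ {B0,B1,B6} = {B0,B1}; idom=B1

DF walk-up:
  B1←B0: walk · to B0
  B1←B6: walk B6→B1 to B0
  B2←B1: walk · to B1
  B2←B4: walk B4→B2 to B1
  B6←B1: walk · to B1
  B6←B5: walk B5→B2 to B1
  B7←B5: walk B5→B2 to B1
  B7←B6: walk B6 to B1
  DF(B0)=∅
  DF(B1)={B1}
  DF(B2)={B2,B6,B7}
  DF(B3)=∅
  DF(B4)={B2}
  DF(B5)={B6,B7}
  DF(B6)={B1,B7}
  DF(B7)=∅

φ for c: defs {B0,B1,B2,B4}
  DF⁺ = {B1,B2,B6,B7}

Answer: ["B1", "B2", "B6", "B7"]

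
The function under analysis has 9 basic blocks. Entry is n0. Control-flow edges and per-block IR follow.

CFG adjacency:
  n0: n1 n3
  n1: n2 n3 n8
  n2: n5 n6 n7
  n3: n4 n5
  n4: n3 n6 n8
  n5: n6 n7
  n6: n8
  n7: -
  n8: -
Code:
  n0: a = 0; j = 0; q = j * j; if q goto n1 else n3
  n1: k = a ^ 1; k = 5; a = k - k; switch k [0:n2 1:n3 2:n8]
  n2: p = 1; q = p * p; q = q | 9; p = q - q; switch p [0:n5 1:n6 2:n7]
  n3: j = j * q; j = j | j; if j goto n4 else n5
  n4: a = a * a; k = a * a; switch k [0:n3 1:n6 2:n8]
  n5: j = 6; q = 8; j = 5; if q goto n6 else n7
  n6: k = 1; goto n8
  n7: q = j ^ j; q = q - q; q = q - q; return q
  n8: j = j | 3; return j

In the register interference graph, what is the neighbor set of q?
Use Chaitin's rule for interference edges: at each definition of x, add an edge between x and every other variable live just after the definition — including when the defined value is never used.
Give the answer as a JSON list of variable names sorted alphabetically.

Answer: ["a", "j", "k"]

Working:
Per-block:
  n0 def {a,j,q} use ∅
  n1 def {a,k} use {a}
  n2 def {p,q} use ∅
  n3 def {j} use {j,q}
  n4 def {a,k} use {a}
  n5 def {j,q} use ∅
  n6 def {k} use ∅
  n7 def {q} use {j}
  n8 def {j} use {j}

Live sets:
  live n0: ∅→{a,j,q}
  live n1: {a,j,q}→{a,j,q}
  live n2: {j}→{j}
  live n3: {a,j,q}→{a,j,q}
  live n4: {a,j,q}→{a,j,q}
  live n5: ∅→{j}
  live n6: {j}→{j}
  live n7: {j}→∅
  live n8: {j}→∅

Interfere edges:
  a — {j,k,q}
  j — {a,k,p,q}
  k — {a,j,q}
  p — {j}
  q — {a,j,k}

N(q) = ["a", "j", "k"]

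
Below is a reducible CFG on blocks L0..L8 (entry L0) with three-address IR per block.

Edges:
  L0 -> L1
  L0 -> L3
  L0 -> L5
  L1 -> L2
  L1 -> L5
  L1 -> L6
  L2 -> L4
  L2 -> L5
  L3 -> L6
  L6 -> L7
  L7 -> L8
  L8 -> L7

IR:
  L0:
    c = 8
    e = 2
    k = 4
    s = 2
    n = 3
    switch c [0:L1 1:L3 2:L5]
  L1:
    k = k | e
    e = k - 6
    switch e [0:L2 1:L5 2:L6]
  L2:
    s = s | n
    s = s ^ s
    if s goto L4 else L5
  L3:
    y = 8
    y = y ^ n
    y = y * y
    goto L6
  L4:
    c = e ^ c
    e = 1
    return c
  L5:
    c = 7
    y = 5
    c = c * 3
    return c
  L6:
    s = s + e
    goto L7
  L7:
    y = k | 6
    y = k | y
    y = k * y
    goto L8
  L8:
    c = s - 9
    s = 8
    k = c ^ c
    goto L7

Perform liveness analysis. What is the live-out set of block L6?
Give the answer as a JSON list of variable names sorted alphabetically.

Block summaries:
  L0: {c,e,k,n,s} / ∅
  L1: {e,k} / {e,k}
  L2: {s} / {n,s}
  L3: {y} / {n}
  L4: {c,e} / {c,e}
  L5: {c,y} / ∅
  L6: {s} / {e,s}
  L7: {y} / {k}
  L8: {c,k,s} / {s}

Backward fixpoint:
  L0: in=∅ out={c,e,k,n,s}
  L1: in={c,e,k,n,s} out={c,e,k,n,s}
  L2: in={c,e,n,s} out={c,e}
  L3: in={e,k,n,s} out={e,k,s}
  L4: in={c,e} out=∅
  L5: in=∅ out=∅
  L6: in={e,k,s} out={k,s}
  L7: in={k,s} out={s}
  L8: in={s} out={k,s}

live-out(L6) = ["k", "s"]

Answer: ["k", "s"]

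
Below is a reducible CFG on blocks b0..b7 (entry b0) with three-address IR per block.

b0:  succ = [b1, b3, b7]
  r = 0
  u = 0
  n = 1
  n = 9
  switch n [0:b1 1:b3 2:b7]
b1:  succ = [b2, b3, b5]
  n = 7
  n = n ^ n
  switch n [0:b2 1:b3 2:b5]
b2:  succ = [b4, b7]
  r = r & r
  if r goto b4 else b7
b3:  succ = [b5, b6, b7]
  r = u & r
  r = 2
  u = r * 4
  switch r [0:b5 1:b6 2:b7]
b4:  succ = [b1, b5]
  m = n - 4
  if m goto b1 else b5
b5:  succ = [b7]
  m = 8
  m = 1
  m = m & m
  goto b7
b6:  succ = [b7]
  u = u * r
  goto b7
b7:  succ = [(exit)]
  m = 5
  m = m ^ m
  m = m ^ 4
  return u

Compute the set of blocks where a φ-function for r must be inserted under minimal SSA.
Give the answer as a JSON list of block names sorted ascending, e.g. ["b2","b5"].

idom tree: b1←b0 b2←b1 b3←b0 b4←b2 b5←b0 b6←b3 b7←b0
Dom∩ at merges:
  b1: preds {b0,b4}: {b0} ∩ {b0,b1,b2,b4} = {b0}; idom=b0
  b3: preds {b0,b1}: {b0} ∩ {b0,b1} = {b0}; idom=b0
  b5: preds {b1,b3,b4}: {b0,b1} ∩ {b0,b3} ∩ {b0,b1,b2,b4} = {b0}; idom=b0
  b7: preds {b0,b2,b3,b5,b6}: {b0} ∩ {b0,b1,b2} ∩ {b0,b3} ∩ {b0,b5} ∩ {b0,b3,b6} = {b0}; idom=b0

DF walk-up:
  join b1 pred b0: · stop@b0
  join b1 pred b4: b4→b2→b1 stop@b0
  join b3 pred b0: · stop@b0
  join b3 pred b1: b1 stop@b0
  join b5 pred b1: b1 stop@b0
  join b5 pred b3: b3 stop@b0
  join b5 pred b4: b4→b2→b1 stop@b0
  join b7 pred b0: · stop@b0
  join b7 pred b2: b2→b1 stop@b0
  join b7 pred b3: b3 stop@b0
  join b7 pred b5: b5 stop@b0
  join b7 pred b6: b6→b3 stop@b0
  b0: DF=∅
  b1: DF={b1,b3,b5,b7}
  b2: DF={b1,b5,b7}
  b3: DF={b5,b7}
  b4: DF={b1,b5}
  b5: DF={b7}
  b6: DF={b7}
  b7: DF=∅

φ for r: defs {b0,b2,b3}
  DF⁺ = {b1,b3,b5,b7}

Answer: ["b1", "b3", "b5", "b7"]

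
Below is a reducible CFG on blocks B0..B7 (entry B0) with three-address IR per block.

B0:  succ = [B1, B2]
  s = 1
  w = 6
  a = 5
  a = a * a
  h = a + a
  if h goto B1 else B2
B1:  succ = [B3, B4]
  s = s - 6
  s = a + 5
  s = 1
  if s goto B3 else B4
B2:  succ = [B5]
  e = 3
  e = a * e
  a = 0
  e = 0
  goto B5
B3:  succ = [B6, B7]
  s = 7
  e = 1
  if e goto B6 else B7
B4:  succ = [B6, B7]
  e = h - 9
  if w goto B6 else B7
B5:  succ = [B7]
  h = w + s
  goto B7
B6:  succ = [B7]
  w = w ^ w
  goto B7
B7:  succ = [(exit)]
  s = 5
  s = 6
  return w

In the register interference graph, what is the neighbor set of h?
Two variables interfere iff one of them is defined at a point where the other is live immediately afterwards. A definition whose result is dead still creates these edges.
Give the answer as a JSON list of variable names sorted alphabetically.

Block summaries:
  B0: def={a,h,s,w} ue=∅
  B1: def={s} ue={a,s}
  B2: def={a,e} ue={a}
  B3: def={e,s} ue=∅
  B4: def={e} ue={h,w}
  B5: def={h} ue={s,w}
  B6: def={w} ue={w}
  B7: def={s} ue={w}

Liveness:
  live B0: ∅→{a,h,s,w}
  live B1: {a,h,s,w}→{h,w}
  live B2: {a,s,w}→{s,w}
  live B3: {w}→{w}
  live B4: {h,w}→{w}
  live B5: {s,w}→{w}
  live B6: {w}→{w}
  live B7: {w}→∅

Interfere edges:
  a — {e,h,s,w}
  e — {a,s,w}
  h — {a,s,w}
  s — {a,e,h,w}
  w — {a,e,h,s}

N(h) = ["a", "s", "w"]

Answer: ["a", "s", "w"]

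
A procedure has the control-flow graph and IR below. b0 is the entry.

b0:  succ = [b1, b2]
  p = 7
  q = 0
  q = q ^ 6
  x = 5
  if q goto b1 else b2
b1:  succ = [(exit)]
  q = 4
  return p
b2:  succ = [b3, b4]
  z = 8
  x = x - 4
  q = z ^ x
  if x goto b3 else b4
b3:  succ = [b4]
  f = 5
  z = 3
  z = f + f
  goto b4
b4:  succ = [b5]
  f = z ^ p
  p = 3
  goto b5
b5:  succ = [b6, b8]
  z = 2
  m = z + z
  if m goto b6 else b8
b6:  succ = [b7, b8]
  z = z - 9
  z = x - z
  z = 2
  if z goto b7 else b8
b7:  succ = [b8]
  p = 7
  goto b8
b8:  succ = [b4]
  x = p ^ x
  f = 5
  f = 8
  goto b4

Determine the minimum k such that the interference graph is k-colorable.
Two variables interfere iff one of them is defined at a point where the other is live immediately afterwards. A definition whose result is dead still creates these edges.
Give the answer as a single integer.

Answer: 4

Working:
def/use:
  b0: def={p,q,x} ue=∅
  b1: def={q} ue={p}
  b2: def={q,x,z} ue={x}
  b3: def={f,z} ue=∅
  b4: def={f,p} ue={p,z}
  b5: def={m,z} ue=∅
  b6: def={z} ue={x,z}
  b7: def={p} ue=∅
  b8: def={f,x} ue={p,x}

Live sets:
  b0: in=∅ out={p,x}
  b1: in={p} out=∅
  b2: in={p,x} out={p,x,z}
  b3: in={p,x} out={p,x,z}
  b4: in={p,x,z} out={p,x}
  b5: in={p,x} out={p,x,z}
  b6: in={p,x,z} out={p,x,z}
  b7: in={x,z} out={p,x,z}
  b8: in={p,x,z} out={p,x,z}

Interference:
  f↔{p,x,z}
  m↔{p,x,z}
  p↔{f,m,q,x,z}
  q↔{p,x,z}
  x↔{f,m,p,q,z}
  z↔{f,m,p,q,x}

Colouring:
  {f,p,x,z} pairwise interfere (4-clique) ⇒ χ ≥ 4
  4-colouring: r0={p}  r1={x}  r2={z}  r3={f,m,q}
  χ = 4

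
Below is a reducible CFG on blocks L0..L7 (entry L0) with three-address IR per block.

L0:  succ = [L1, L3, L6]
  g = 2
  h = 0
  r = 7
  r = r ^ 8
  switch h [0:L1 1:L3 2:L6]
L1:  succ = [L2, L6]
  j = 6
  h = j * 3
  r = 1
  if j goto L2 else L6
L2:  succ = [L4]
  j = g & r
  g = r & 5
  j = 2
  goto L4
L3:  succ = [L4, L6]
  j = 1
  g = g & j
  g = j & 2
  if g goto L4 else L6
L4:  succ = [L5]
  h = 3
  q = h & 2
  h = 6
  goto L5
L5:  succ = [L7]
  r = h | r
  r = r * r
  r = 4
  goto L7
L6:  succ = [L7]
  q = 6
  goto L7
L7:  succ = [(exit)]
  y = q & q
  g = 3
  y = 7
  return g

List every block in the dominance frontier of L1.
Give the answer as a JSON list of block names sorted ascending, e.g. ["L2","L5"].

Answer: ["L4", "L6"]

Analysis:
idom tree: L1←L0 L2←L1 L3←L0 L4←L0 L5←L4 L6←L0 L7←L0
Dom∩ at merges:
  L4: preds {L2,L3}: {L0,L1,L2} ∩ {L0,L3} = {L0}; idom=L0
  L6: preds {L0,L1,L3}: {L0} ∩ {L0,L1} ∩ {L0,L3} = {L0}; idom=L0
  L7: preds {L5,L6}: {L0,L4,L5} ∩ {L0,L6} = {L0}; idom=L0

DF derivation:
  L4←L2: walk L2→L1 to L0
  L4←L3: walk L3 to L0
  L6←L0: walk · to L0
  L6←L1: walk L1 to L0
  L6←L3: walk L3 to L0
  L7←L5: walk L5→L4 to L0
  L7←L6: walk L6 to L0
  L0 → ∅
  L1 → {L4,L6}
  L2 → {L4}
  L3 → {L4,L6}
  L4 → {L7}
  L5 → {L7}
  L6 → {L7}
  L7 → ∅

DF(L1) = ["L4", "L6"]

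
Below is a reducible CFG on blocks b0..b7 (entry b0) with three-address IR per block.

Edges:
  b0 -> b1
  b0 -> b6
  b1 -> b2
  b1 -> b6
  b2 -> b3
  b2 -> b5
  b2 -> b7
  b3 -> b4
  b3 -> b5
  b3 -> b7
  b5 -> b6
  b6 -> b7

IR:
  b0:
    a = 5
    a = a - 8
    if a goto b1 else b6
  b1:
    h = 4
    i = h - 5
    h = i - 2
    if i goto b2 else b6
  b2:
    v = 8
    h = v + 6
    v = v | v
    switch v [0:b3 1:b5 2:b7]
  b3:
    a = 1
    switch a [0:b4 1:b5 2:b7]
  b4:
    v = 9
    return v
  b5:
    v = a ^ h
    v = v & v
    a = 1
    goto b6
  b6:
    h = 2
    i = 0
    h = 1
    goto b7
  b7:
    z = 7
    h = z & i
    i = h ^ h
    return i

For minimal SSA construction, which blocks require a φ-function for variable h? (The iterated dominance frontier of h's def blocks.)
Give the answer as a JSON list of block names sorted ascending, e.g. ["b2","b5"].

Answer: ["b6", "b7"]

Analysis:
idom tree: b1←b0 b2←b1 b3←b2 b4←b3 b5←b2 b6←b0 b7←b0
Dom∩ at merges:
  b5: preds {b2,b3}: {b0,b1,b2} ∩ {b0,b1,b2,b3} = {b0,b1,b2}; idom=b2
  b6: preds {b0,b1,b5}: {b0} ∩ {b0,b1} ∩ {b0,b1,b2,b5} = {b0}; idom=b0
  b7: preds {b2,b3,b6}: {b0,b1,b2} ∩ {b0,b1,b2,b3} ∩ {b0,b6} = {b0}; idom=b0

DF walk-up:
  b5←b2: walk · to b2
  b5←b3: walk b3 to b2
  b6←b0: walk · to b0
  b6←b1: walk b1 to b0
  b6←b5: walk b5→b2→b1 to b0
  b7←b2: walk b2→b1 to b0
  b7←b3: walk b3→b2→b1 to b0
  b7←b6: walk b6 to b0
  DF(b0)=∅
  DF(b1)={b6,b7}
  DF(b2)={b6,b7}
  DF(b3)={b5,b7}
  DF(b4)=∅
  DF(b5)={b6}
  DF(b6)={b7}
  DF(b7)=∅

φ for h: defs {b1,b2,b6,b7}
  DF⁺ = {b6,b7}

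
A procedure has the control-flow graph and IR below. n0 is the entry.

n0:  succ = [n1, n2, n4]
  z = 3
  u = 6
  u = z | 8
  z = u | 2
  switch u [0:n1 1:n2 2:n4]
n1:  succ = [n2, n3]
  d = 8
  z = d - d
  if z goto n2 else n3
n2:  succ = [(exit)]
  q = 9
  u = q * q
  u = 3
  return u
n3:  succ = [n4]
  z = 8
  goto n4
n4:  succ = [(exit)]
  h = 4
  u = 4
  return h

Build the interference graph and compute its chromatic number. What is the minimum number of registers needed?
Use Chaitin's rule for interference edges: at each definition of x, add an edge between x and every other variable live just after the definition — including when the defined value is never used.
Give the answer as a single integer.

Block summaries:
  n0 def {u,z} use ∅
  n1 def {d,z} use ∅
  n2 def {q,u} use ∅
  n3 def {z} use ∅
  n4 def {h,u} use ∅

Liveness:
  n0: in=∅ out=∅
  n1: in=∅ out=∅
  n2: in=∅ out=∅
  n3: in=∅ out=∅
  n4: in=∅ out=∅

Interference:
  d↔∅
  h↔{u}
  q↔∅
  u↔{h,z}
  z↔{u}

Colouring:
  {h,u} pairwise interfere (2-clique) ⇒ χ ≥ 2
  2-colouring: r0={d,q,u}  r1={h,z}
  χ = 2

Answer: 2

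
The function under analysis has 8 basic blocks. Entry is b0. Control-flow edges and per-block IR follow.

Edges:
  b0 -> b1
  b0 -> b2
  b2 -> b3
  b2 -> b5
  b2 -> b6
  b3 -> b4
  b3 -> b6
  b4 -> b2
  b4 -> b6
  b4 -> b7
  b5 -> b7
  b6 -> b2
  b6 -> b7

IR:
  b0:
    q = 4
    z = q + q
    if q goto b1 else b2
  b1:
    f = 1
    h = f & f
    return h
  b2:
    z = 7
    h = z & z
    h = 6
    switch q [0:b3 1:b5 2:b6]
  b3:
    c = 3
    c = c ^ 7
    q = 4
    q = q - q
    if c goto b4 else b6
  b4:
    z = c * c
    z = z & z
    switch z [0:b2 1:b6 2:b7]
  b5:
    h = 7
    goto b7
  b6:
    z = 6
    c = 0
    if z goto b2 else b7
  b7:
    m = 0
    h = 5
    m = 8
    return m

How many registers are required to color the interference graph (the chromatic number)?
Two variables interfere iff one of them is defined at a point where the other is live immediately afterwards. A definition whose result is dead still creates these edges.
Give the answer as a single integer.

Per-block:
  b0 def {q,z} use ∅
  b1 def {f,h} use ∅
  b2 def {h,z} use {q}
  b3 def {c,q} use ∅
  b4 def {z} use {c}
  b5 def {h} use ∅
  b6 def {c,z} use ∅
  b7 def {h,m} use ∅

Live sets:
  live b0: ∅→{q}
  live b1: ∅→∅
  live b2: {q}→{q}
  live b3: ∅→{c,q}
  live b4: {c,q}→{q}
  live b5: ∅→∅
  live b6: {q}→{q}
  live b7: ∅→∅

Conflict graph:
  c: {q,z}
  f: ∅
  h: {q}
  m: ∅
  q: {c,h,z}
  z: {c,q}

Registers:
  clique {c,q,z} ⇒ need ≥ 3
  assign c→R1 f→R0 h→R1 m→R0 q→R0 z→R2 — no edge inside a register ⇒ χ ≤ 3
  χ = 3

Answer: 3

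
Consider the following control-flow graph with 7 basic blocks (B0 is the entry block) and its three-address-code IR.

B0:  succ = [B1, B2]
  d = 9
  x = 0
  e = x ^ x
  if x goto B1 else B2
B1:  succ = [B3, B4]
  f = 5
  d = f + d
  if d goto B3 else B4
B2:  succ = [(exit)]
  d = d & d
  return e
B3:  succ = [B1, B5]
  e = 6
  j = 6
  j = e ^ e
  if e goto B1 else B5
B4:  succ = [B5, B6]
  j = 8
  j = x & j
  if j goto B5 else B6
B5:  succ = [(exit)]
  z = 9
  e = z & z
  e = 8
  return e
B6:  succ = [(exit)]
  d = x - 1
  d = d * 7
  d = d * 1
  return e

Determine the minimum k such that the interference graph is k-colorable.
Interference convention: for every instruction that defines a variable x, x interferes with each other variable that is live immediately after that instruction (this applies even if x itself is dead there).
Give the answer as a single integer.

Answer: 4

Analysis:
Per-block:
  B0: {d,e,x} / ∅
  B1: {d,f} / {d}
  B2: {d} / {d,e}
  B3: {e,j} / ∅
  B4: {j} / {x}
  B5: {e,z} / ∅
  B6: {d} / {e,x}

Liveness:
  B0 li=∅ lo={d,e,x}
  B1 li={d,e,x} lo={d,e,x}
  B2 li={d,e} lo=∅
  B3 li={d,x} lo={d,e,x}
  B4 li={e,x} lo={e,x}
  B5 li=∅ lo=∅
  B6 li={e,x} lo=∅

Interfere edges:
  d: {e,f,j,x}
  e: {d,f,j,x}
  f: {d,e,x}
  j: {d,e,x}
  x: {d,e,f,j}
  z: ∅

Colouring:
  lower bound: {d,e,f,x} mutually conflict ⇒ χ ≥ 4
  4-colouring: R0={d,z}  R1={e}  R2={x}  R3={f,j}
  χ = 4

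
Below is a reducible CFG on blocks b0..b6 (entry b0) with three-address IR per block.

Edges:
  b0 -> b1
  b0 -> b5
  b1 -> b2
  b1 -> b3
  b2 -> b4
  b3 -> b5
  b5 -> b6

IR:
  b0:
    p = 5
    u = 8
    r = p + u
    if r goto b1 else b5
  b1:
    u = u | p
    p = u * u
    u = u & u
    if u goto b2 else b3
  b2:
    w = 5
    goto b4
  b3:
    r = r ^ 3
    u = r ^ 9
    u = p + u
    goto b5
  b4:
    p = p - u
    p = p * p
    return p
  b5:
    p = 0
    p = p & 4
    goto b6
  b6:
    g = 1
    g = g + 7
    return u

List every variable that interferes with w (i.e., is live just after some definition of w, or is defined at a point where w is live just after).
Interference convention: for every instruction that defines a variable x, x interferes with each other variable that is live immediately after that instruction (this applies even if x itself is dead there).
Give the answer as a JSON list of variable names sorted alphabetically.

Per-block:
  b0: def={p,r,u} ue=∅
  b1: def={p,u} ue={p,u}
  b2: def={w} ue=∅
  b3: def={r,u} ue={p,r}
  b4: def={p} ue={p,u}
  b5: def={p} ue=∅
  b6: def={g} ue={u}

Liveness:
  b0: in=∅ out={p,r,u}
  b1: in={p,r,u} out={p,r,u}
  b2: in={p,u} out={p,u}
  b3: in={p,r} out={u}
  b4: in={p,u} out=∅
  b5: in={u} out={u}
  b6: in={u} out=∅

Conflict graph:
  g: {u}
  p: {r,u,w}
  r: {p,u}
  u: {g,p,r,w}
  w: {p,u}

N(w) = ["p", "u"]

Answer: ["p", "u"]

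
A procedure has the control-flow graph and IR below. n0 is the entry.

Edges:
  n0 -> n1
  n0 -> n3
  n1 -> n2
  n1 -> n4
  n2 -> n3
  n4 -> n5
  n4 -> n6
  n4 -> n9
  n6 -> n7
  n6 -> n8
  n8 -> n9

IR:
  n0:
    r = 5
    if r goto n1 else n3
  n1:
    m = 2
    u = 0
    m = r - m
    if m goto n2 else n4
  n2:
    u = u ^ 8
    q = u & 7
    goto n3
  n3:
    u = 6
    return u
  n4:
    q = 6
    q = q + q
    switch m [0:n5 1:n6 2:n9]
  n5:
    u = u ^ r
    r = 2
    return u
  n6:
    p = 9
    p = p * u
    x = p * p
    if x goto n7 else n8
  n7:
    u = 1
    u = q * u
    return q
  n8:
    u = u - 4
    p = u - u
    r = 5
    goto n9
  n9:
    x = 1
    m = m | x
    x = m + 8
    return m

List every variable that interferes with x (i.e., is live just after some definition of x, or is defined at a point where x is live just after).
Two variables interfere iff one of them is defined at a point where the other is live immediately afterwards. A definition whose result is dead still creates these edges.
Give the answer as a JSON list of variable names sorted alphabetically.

Block summaries:
  n0: {r} / ∅
  n1: {m,u} / {r}
  n2: {q,u} / {u}
  n3: {u} / ∅
  n4: {q} / {m}
  n5: {r,u} / {r,u}
  n6: {p,x} / {u}
  n7: {u} / {q}
  n8: {p,r,u} / {u}
  n9: {m,x} / {m}

Live sets:
  live n0: ∅→{r}
  live n1: {r}→{m,r,u}
  live n2: {u}→∅
  live n3: ∅→∅
  live n4: {m,r,u}→{m,q,r,u}
  live n5: {r,u}→∅
  live n6: {m,q,u}→{m,q,u}
  live n7: {q}→∅
  live n8: {m,u}→{m}
  live n9: {m}→∅

Conflict graph:
  m — {p,q,r,u,x}
  p — {m,q,u}
  q — {m,p,r,u,x}
  r — {m,q,u}
  u — {m,p,q,r,x}
  x — {m,q,u}

N(x) = ["m", "q", "u"]

Answer: ["m", "q", "u"]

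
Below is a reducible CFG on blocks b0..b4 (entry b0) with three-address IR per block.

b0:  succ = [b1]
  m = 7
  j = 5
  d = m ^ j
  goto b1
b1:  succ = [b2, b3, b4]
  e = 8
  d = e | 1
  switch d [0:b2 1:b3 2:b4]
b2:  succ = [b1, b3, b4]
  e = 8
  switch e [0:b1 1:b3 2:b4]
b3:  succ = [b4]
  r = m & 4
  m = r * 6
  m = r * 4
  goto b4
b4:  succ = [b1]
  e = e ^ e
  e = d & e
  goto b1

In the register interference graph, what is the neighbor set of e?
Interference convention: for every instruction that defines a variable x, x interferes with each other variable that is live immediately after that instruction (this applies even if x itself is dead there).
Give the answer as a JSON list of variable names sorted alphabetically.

def/use:
  b0: {d,j,m} / ∅
  b1: {d,e} / ∅
  b2: {e} / ∅
  b3: {m,r} / {m}
  b4: {e} / {d,e}

Live sets:
  b0: in=∅ out={m}
  b1: in={m} out={d,e,m}
  b2: in={d,m} out={d,e,m}
  b3: in={d,e,m} out={d,e,m}
  b4: in={d,e,m} out={m}

Interfere edges:
  d: {e,m,r}
  e: {d,m,r}
  j: {m}
  m: {d,e,j,r}
  r: {d,e,m}

N(e) = ["d", "m", "r"]

Answer: ["d", "m", "r"]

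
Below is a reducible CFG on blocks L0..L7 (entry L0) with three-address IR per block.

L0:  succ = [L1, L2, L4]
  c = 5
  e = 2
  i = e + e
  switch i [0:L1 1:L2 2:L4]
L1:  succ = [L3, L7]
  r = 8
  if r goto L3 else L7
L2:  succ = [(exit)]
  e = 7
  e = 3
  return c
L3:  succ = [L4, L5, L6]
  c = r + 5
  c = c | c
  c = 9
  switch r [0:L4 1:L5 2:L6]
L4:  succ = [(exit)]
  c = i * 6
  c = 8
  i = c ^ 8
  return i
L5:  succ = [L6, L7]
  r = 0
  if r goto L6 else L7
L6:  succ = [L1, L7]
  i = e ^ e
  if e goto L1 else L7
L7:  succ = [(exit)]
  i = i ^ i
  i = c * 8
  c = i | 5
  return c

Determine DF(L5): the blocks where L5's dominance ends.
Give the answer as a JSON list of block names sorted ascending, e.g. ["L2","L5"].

Answer: ["L6", "L7"]

Working:
idom tree: L1←L0 L2←L0 L3←L1 L4←L0 L5←L3 L6←L3 L7←L1
Join-block Dom:
  L1: preds {L0,L6}: {L0} ∩ {L0,L1,L3,L6} = {L0}; idom=L0
  L4: preds {L0,L3}: {L0} ∩ {L0,L1,L3} = {L0}; idom=L0
  L6: preds {L3,L5}: {L0,L1,L3} ∩ {L0,L1,L3,L5} = {L0,L1,L3}; idom=L3
  L7: preds {L1,L5,L6}: {L0,L1} ∩ {L0,L1,L3,L5} ∩ {L0,L1,L3,L6} = {L0,L1}; idom=L1

DF derivation:
  L1←L0: walk · to L0
  L1←L6: walk L6→L3→L1 to L0
  L4←L0: walk · to L0
  L4←L3: walk L3→L1 to L0
  L6←L3: walk · to L3
  L6←L5: walk L5 to L3
  L7←L1: walk · to L1
  L7←L5: walk L5→L3 to L1
  L7←L6: walk L6→L3 to L1
  L0: DF=∅
  L1: DF={L1,L4}
  L2: DF=∅
  L3: DF={L1,L4,L7}
  L4: DF=∅
  L5: DF={L6,L7}
  L6: DF={L1,L7}
  L7: DF=∅

DF(L5) = ["L6", "L7"]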